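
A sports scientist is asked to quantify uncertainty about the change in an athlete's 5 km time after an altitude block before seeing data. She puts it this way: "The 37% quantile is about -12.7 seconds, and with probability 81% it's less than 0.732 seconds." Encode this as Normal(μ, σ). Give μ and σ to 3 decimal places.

μ = -9.015, σ = 11.103

The p-quantile of Normal(μ,σ) is μ + z_p·σ, with z_{0.37} = -0.3319 and z_{0.81} = 0.8779.
Eliminate σ: μ = (z₂·x₁ − z₁·x₂)/(z₂ − z₁) = (0.8779·-12.7 − (-0.3319)·0.732)/1.21 = -9.015.
Then σ = (x₂ − x₁)/(z₂ − z₁) = (0.732 − -12.7)/1.21 = 11.103.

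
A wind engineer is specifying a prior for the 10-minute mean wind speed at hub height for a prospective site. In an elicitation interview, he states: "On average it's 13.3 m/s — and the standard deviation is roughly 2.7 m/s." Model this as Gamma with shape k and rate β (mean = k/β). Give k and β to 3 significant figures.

For Gamma(k, rate β): mean = k/β, variance = k/β², so CV = 1/√k.
CV = SD/mean = 2.7/13.3 = 0.203, hence k = 1/CV² = 24.3.
Then β = k/mean = 24.3/13.3 = 1.82.

k ≈ 24.3, β ≈ 1.82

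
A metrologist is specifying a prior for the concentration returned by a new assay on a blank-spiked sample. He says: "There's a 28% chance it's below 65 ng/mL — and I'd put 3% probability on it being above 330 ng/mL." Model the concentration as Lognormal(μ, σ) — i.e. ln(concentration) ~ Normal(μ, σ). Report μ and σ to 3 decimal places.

μ ≈ 4.559, σ ≈ 0.659

If T ~ Lognormal(μ,σ) then ln T ~ Normal(μ,σ), so the p-quantile of ln T is μ + z_p·σ.
ln(65) = 4.174 and ln(330) = 5.799; z_{0.28} = -0.5828, z_{0.97} = 1.881.
σ = (5.799 − 4.174)/(1.881 − (-0.5828)) = 0.659.
μ = 4.174 − (-0.5828)·0.659 = 4.559.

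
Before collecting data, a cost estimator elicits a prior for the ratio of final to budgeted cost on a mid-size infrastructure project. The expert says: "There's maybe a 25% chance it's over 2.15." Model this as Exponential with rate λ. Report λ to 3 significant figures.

P(T > 2.15) = e^(−λ·2.15) = 0.25, so λ = −ln(0.25)/2.15 = 0.645.

λ ≈ 0.645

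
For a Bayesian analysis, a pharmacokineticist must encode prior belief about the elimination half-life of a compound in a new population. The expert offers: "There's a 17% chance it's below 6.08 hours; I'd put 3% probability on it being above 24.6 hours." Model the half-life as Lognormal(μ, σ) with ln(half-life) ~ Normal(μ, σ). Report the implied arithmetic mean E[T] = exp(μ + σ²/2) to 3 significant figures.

E[T] ≈ 11 hours

If T ~ Lognormal(μ,σ) then ln T ~ Normal(μ,σ), so the p-quantile of ln T is μ + z_p·σ.
ln(6.08) = 1.805 and ln(24.6) = 3.203; z_{0.17} = -0.9542, z_{0.97} = 1.881.
σ = (3.203 − 1.805)/(1.881 − (-0.9542)) = 0.493.
μ = 1.805 − (-0.9542)·0.493 = 2.275.
E[T] = exp(μ + σ²/2) = exp(2.275 + 0.1215) = 11 hours.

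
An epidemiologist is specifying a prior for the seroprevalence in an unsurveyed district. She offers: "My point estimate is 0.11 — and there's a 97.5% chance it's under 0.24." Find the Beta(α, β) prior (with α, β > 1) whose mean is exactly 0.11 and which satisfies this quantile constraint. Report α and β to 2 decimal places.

α ≈ 3.38, β ≈ 27.36

With mean 0.11 fixed, write α = 0.11s, β = 0.89s where s = α+β.
Need P(θ < 0.24) = 0.975 under Beta(0.11s, 0.89s). Normal approximation: (q−m)/√(m(1−m)/s) ≈ z_{0.975} = 1.96, so s ≈ 0.11·0.89·(1.96)²/(0.24−0.11)² = 22.3.
At s = 22.3: P(θ<0.24) ≈ 0.956. Adjusting to match 0.975 gives s ≈ 30.74.
So α = 0.11·30.74 ≈ 3.38, β = 0.89·30.74 ≈ 27.36.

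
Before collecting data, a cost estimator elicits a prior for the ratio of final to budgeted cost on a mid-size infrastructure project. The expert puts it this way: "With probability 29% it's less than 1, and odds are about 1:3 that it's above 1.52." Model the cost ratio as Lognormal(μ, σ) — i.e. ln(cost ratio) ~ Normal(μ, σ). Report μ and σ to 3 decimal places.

If T ~ Lognormal(μ,σ) then ln T ~ Normal(μ,σ), so the p-quantile of ln T is μ + z_p·σ.
ln(1) = 0 and ln(1.52) = 0.4187; z_{0.29} = -0.5534, z_{0.75} = 0.6745.
σ = (0.4187 − 0)/(0.6745 − (-0.5534)) = 0.341.
μ = 0 − (-0.5534)·0.341 = 0.189.

μ ≈ 0.189, σ ≈ 0.341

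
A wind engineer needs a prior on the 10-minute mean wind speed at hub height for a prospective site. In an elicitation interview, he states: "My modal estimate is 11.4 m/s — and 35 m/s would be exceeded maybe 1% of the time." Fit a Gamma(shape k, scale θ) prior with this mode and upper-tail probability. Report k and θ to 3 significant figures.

k ≈ 4.56, θ ≈ 3.2

Gamma(k,θ) with k>1 has mode (k−1)θ, so θ = 11.4/(k−1).
Need P(X < 35) = 0.99 with θ tied to k this way. Start at k = 2, θ = 11.4: P(X<35) ≈ 0.811.
Too low — raise k to concentrate. Iterating converges to k ≈ 4.56.
Then θ = 11.4/(4.56−1) ≈ 3.2.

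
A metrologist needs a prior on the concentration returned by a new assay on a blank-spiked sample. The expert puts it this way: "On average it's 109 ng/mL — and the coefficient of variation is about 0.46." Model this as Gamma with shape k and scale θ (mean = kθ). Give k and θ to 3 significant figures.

k ≈ 4.73, θ ≈ 23.1

For Gamma(k, scale θ): mean = kθ, variance = kθ², so CV = 1/√k.
CV = 0.46, hence k = 1/CV² = 4.73.
Then θ = mean/k = 109/4.73 = 23.1.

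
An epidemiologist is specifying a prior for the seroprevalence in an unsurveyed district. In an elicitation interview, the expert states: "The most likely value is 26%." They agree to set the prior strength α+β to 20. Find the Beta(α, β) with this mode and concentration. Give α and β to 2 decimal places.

α = 5.68, β = 14.32

For α,β > 1 the Beta mode is (α−1)/(α+β−2). With α+β = 20, the mode is (α−1)/18.
Set (α−1)/18 = 0.26 → α = 1 + 0.26·18 = 5.68.
β = 20 − α = 14.32.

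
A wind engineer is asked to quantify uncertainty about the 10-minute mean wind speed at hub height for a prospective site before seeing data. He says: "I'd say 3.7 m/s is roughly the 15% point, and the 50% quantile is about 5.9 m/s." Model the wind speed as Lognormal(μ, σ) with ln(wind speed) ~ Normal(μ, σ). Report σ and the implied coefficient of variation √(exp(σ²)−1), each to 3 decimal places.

σ ≈ 0.450, CV ≈ 0.474

If T ~ Lognormal(μ,σ) then ln T ~ Normal(μ,σ), so the p-quantile of ln T is μ + z_p·σ.
ln(3.7) = 1.308 and ln(5.9) = 1.775; z_{0.15} = -1.036, z_{0.5} = 0.
σ = (1.775 − 1.308)/(0 − (-1.036)) = 0.450.
μ = 1.308 − (-1.036)·0.450 = 1.775.
CV = √(exp(σ²)−1) = √(exp(0.2027)−1) = 0.474.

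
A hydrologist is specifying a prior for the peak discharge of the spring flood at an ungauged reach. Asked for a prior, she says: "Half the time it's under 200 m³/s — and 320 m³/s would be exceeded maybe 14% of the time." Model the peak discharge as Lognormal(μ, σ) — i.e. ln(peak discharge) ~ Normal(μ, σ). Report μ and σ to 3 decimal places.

μ ≈ 5.298, σ ≈ 0.435

If T ~ Lognormal(μ,σ) then ln T ~ Normal(μ,σ), so the p-quantile of ln T is μ + z_p·σ.
ln(200) = 5.298 and ln(320) = 5.768; z_{0.5} = 0, z_{0.86} = 1.08.
σ = (5.768 − 5.298)/(1.08 − (0)) = 0.435.
μ = 5.298 − (0)·0.435 = 5.298.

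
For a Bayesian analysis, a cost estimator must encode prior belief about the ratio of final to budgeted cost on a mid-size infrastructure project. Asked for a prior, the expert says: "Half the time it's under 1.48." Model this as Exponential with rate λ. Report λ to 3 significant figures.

Exponential median = ln 2 / λ, so λ = ln 2 / 1.48 = 0.468.

λ ≈ 0.468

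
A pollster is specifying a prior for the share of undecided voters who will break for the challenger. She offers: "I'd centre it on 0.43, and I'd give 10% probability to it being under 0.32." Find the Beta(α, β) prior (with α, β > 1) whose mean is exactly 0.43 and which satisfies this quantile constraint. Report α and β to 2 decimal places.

α ≈ 13.90, β ≈ 18.43

With mean 0.43 fixed, write α = 0.43s, β = 0.57s where s = α+β.
Need P(θ < 0.32) = 0.1 under Beta(0.43s, 0.57s). Normal approximation: (q−m)/√(m(1−m)/s) ≈ z_{0.1} = -1.28, so s ≈ 0.43·0.57·(-1.28)²/(0.32−0.43)² = 33.3.
At s = 33.3: P(θ<0.32) ≈ 0.097. Adjusting to match 0.1 gives s ≈ 32.33.
So α = 0.43·32.33 ≈ 13.90, β = 0.57·32.33 ≈ 18.43.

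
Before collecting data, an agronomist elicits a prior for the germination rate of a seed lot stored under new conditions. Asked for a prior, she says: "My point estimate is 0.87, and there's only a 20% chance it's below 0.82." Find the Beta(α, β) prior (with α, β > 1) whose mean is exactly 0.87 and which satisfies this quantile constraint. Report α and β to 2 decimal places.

With mean 0.87 fixed, write α = 0.87s, β = 0.13s where s = α+β.
Need P(θ < 0.82) = 0.2 under Beta(0.87s, 0.13s). Normal approximation: (q−m)/√(m(1−m)/s) ≈ z_{0.2} = -0.842, so s ≈ 0.87·0.13·(-0.842)²/(0.82−0.87)² = 32.0.
At s = 32.0: P(θ<0.82) ≈ 0.187. Adjusting to match 0.2 gives s ≈ 27.45.
So α = 0.87·27.45 ≈ 23.88, β = 0.13·27.45 ≈ 3.57.

α ≈ 23.88, β ≈ 3.57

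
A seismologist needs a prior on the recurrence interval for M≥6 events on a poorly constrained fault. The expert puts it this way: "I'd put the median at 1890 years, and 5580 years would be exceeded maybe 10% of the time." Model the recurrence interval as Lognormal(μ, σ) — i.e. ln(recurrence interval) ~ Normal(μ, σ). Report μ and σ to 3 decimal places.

If T ~ Lognormal(μ,σ) then ln T ~ Normal(μ,σ), so the p-quantile of ln T is μ + z_p·σ.
ln(1890) = 7.544 and ln(5580) = 8.627; z_{0.5} = 0, z_{0.9} = 1.282.
σ = (8.627 − 7.544)/(1.282 − (0)) = 0.845.
μ = 7.544 − (0)·0.845 = 7.544.

μ ≈ 7.544, σ ≈ 0.845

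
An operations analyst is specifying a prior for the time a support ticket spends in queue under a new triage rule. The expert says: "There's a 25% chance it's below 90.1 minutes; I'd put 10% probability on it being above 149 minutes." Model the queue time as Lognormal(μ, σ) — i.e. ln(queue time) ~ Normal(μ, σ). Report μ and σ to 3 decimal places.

μ ≈ 4.674, σ ≈ 0.257

If T ~ Lognormal(μ,σ) then ln T ~ Normal(μ,σ), so the p-quantile of ln T is μ + z_p·σ.
ln(90.1) = 4.501 and ln(149) = 5.004; z_{0.25} = -0.6745, z_{0.9} = 1.282.
σ = (5.004 − 4.501)/(1.282 − (-0.6745)) = 0.257.
μ = 4.501 − (-0.6745)·0.257 = 4.674.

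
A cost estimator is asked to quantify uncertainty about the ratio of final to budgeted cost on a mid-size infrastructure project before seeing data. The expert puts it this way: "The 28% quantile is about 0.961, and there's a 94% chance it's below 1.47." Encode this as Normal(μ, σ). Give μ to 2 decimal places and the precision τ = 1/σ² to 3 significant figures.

μ = 1.10, τ = 17.6

The p-quantile of Normal(μ,σ) is μ + z_p·σ, with z_{0.28} = -0.5828 and z_{0.94} = 1.555.
Eliminate σ: μ = (z₂·x₁ − z₁·x₂)/(z₂ − z₁) = (1.555·0.961 − (-0.5828)·1.47)/2.138 = 1.10.
Then σ = (x₂ − x₁)/(z₂ − z₁) = (1.47 − 0.961)/2.138 = 0.24.
Precision τ = 1/σ² = 1/0.2381² = 17.6.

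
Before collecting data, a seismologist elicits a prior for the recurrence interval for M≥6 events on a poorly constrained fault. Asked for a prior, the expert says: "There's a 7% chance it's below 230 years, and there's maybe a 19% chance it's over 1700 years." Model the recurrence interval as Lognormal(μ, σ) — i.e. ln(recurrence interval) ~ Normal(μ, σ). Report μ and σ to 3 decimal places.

If T ~ Lognormal(μ,σ) then ln T ~ Normal(μ,σ), so the p-quantile of ln T is μ + z_p·σ.
ln(230) = 5.438 and ln(1700) = 7.438; z_{0.07} = -1.476, z_{0.81} = 0.8779.
σ = (7.438 − 5.438)/(0.8779 − (-1.476)) = 0.850.
μ = 5.438 − (-1.476)·0.850 = 6.692.

μ ≈ 6.692, σ ≈ 0.850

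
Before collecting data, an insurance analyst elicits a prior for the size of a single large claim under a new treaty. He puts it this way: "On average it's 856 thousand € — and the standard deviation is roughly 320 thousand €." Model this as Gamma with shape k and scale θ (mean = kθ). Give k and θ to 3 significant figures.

k ≈ 7.16, θ ≈ 120

For Gamma(k, scale θ): mean = kθ, variance = kθ², so CV = 1/√k.
CV = SD/mean = 320/856 = 0.3738, hence k = 1/CV² = 7.16.
Then θ = mean/k = 856/7.16 = 120.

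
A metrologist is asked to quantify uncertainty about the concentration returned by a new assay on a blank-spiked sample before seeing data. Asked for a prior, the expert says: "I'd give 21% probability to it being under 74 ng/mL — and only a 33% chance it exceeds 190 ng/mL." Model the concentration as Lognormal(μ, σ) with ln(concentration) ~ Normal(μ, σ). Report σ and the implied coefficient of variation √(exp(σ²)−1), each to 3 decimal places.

σ ≈ 0.757, CV ≈ 0.879

If T ~ Lognormal(μ,σ) then ln T ~ Normal(μ,σ), so the p-quantile of ln T is μ + z_p·σ.
ln(74) = 4.304 and ln(190) = 5.247; z_{0.21} = -0.8064, z_{0.67} = 0.4399.
σ = (5.247 − 4.304)/(0.4399 − (-0.8064)) = 0.757.
μ = 4.304 − (-0.8064)·0.757 = 4.914.
CV = √(exp(σ²)−1) = √(exp(0.5724)−1) = 0.879.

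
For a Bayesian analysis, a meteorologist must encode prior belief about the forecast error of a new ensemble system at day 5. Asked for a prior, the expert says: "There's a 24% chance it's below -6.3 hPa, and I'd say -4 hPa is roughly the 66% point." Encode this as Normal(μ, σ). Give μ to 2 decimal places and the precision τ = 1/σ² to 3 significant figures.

μ = -4.85, τ = 0.237

The p-quantile of Normal(μ,σ) is μ + z_p·σ, with z_{0.24} = -0.7063 and z_{0.66} = 0.4125.
Eliminate σ: μ = (z₂·x₁ − z₁·x₂)/(z₂ − z₁) = (0.4125·-6.3 − (-0.7063)·-4)/1.119 = -4.85.
Then σ = (x₂ − x₁)/(z₂ − z₁) = (-4 − -6.3)/1.119 = 2.06.
Precision τ = 1/σ² = 1/2.056² = 0.237.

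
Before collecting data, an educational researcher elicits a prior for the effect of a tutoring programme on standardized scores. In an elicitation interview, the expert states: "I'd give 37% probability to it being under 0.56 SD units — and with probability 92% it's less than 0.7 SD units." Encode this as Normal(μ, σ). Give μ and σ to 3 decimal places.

μ = 0.587, σ = 0.081

The p-quantile of Normal(μ,σ) is μ + z_p·σ, with z_{0.37} = -0.3319 and z_{0.92} = 1.405.
Eliminate σ: μ = (z₂·x₁ − z₁·x₂)/(z₂ − z₁) = (1.405·0.56 − (-0.3319)·0.7)/1.737 = 0.587.
Then σ = (x₂ − x₁)/(z₂ − z₁) = (0.7 − 0.56)/1.737 = 0.081.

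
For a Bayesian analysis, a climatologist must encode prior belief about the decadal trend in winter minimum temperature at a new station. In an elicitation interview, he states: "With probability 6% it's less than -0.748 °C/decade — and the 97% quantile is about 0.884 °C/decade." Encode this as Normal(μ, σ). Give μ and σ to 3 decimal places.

For Normal(μ,σ), the p-quantile is μ + z_p·σ. Here z_{0.06} = -1.555, z_{0.97} = 1.881.
So -0.748 = μ − 1.555σ and 0.884 = μ + 1.881σ.
Subtracting: σ = (0.884 − -0.748)/(1.881 − (-1.555)) = 0.475.
Then μ = -0.748 − (-1.555)·0.475 = -0.009.

μ = -0.009, σ = 0.475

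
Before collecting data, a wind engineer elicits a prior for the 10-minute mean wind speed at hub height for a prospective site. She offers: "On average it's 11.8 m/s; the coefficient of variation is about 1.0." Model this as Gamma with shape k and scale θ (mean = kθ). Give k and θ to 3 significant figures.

k ≈ 1, θ ≈ 11.8

For Gamma(k, scale θ): mean = kθ, variance = kθ², so CV = 1/√k.
CV = 1.0, hence k = 1/CV² = 1.
Then θ = mean/k = 11.8/1 = 11.8.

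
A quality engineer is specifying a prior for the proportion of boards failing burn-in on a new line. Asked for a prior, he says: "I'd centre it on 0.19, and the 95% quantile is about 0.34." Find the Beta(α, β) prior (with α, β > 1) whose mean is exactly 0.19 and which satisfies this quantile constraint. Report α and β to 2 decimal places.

With mean 0.19 fixed, write α = 0.19s, β = 0.81s where s = α+β.
Need P(θ < 0.34) = 0.95 under Beta(0.19s, 0.81s). Normal approximation: (q−m)/√(m(1−m)/s) ≈ z_{0.95} = 1.64, so s ≈ 0.19·0.81·(1.64)²/(0.34−0.19)² = 18.5.
At s = 18.5: P(θ<0.34) ≈ 0.937. Adjusting to match 0.95 gives s ≈ 21.83.
So α = 0.19·21.83 ≈ 4.15, β = 0.81·21.83 ≈ 17.68.

α ≈ 4.15, β ≈ 17.68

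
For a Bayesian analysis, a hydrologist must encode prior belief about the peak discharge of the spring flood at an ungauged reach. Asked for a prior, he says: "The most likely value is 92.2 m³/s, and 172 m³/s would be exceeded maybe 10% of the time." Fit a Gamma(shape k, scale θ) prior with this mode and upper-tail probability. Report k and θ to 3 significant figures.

Gamma(k,θ) with k>1 has mode (k−1)θ, so θ = 92.2/(k−1).
Need P(X < 172) = 0.9 with θ tied to k this way. Start at k = 2, θ = 92.2: P(X<172) ≈ 0.556.
Too low — raise k to concentrate. Iterating converges to k ≈ 5.91.
Then θ = 92.2/(5.91−1) ≈ 18.8.

k ≈ 5.91, θ ≈ 18.8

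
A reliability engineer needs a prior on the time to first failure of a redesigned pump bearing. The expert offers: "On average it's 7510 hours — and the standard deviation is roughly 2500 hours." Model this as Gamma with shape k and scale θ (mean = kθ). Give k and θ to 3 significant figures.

For Gamma(k, scale θ): mean = kθ, variance = kθ², so CV = 1/√k.
CV = SD/mean = 2500/7510 = 0.3329, hence k = 1/CV² = 9.02.
Then θ = mean/k = 7510/9.02 = 832.

k ≈ 9.02, θ ≈ 832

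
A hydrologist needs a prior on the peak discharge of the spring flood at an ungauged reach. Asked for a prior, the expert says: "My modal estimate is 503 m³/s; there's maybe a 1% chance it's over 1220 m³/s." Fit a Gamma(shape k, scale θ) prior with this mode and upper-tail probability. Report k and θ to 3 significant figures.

Gamma(k,θ) with k>1 has mode (k−1)θ, so θ = 503/(k−1).
Need P(X < 1220) = 0.99 with θ tied to k this way. Start at k = 2, θ = 503: P(X<1220) ≈ 0.697.
Too low — raise k to concentrate. Iterating converges to k ≈ 7.02.
Then θ = 503/(7.02−1) ≈ 83.6.

k ≈ 7.02, θ ≈ 83.6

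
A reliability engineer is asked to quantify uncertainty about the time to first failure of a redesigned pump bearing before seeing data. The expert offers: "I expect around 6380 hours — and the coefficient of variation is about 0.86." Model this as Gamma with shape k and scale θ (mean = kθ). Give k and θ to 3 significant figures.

k ≈ 1.35, θ ≈ 4720

For Gamma(k, scale θ): mean = kθ, variance = kθ², so CV = 1/√k.
CV = 0.86, hence k = 1/CV² = 1.35.
Then θ = mean/k = 6380/1.35 = 4720.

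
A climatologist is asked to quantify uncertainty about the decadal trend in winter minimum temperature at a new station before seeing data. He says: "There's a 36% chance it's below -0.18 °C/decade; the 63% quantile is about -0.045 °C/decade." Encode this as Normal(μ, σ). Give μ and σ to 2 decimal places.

μ = -0.11, σ = 0.20

For Normal(μ,σ), the p-quantile is μ + z_p·σ. Here z_{0.36} = -0.3585, z_{0.63} = 0.3319.
So -0.18 = μ − 0.3585σ and -0.045 = μ + 0.3319σ.
Subtracting: σ = (-0.045 − -0.18)/(0.3319 − (-0.3585)) = 0.20.
Then μ = -0.18 − (-0.3585)·0.20 = -0.11.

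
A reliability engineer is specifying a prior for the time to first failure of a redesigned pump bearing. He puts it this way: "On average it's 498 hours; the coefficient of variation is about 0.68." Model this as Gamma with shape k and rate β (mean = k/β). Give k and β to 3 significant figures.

For Gamma(k, rate β): mean = k/β, variance = k/β², so CV = 1/√k.
CV = 0.68, hence k = 1/CV² = 2.16.
Then β = k/mean = 2.16/498 = 0.00434.

k ≈ 2.16, β ≈ 0.00434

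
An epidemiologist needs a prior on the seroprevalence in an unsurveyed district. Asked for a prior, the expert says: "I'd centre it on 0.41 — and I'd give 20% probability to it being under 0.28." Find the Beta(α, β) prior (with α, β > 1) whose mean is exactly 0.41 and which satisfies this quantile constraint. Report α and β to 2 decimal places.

With mean 0.41 fixed, write α = 0.41s, β = 0.59s where s = α+β.
Need P(θ < 0.28) = 0.2 under Beta(0.41s, 0.59s). Normal approximation: (q−m)/√(m(1−m)/s) ≈ z_{0.2} = -0.842, so s ≈ 0.41·0.59·(-0.842)²/(0.28−0.41)² = 10.1.
At s = 10.1: P(θ<0.28) ≈ 0.204. Adjusting to match 0.2 gives s ≈ 10.44.
So α = 0.41·10.44 ≈ 4.28, β = 0.59·10.44 ≈ 6.16.

α ≈ 4.28, β ≈ 6.16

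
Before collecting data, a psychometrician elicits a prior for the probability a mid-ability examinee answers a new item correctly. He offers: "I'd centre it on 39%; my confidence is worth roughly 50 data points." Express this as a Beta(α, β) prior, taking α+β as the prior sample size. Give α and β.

Under the effective-sample-size interpretation, Beta(α, β) has prior mean α/(α+β) and prior sample size α+β.
So α+β = 50 and α/(α+β) = 0.39, giving α = 0.39·50 = 19.5 and β = 50 − 19.5 = 30.5.

α = 19.5, β = 30.5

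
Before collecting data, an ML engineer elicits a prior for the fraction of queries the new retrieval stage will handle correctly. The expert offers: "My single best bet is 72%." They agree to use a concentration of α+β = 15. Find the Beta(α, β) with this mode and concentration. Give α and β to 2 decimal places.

For α,β > 1 the Beta mode is (α−1)/(α+β−2). With α+β = 15, the mode is (α−1)/13.
Set (α−1)/13 = 0.72 → α = 1 + 0.72·13 = 10.36.
β = 15 − α = 4.64.

α = 10.36, β = 4.64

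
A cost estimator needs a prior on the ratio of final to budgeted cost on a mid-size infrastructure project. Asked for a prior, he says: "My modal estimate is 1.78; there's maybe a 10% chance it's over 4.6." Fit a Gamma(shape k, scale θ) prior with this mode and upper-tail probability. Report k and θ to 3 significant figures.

k ≈ 3.13, θ ≈ 0.836

Gamma(k,θ) with k>1 has mode (k−1)θ, so θ = 1.78/(k−1).
Need P(X < 4.6) = 0.9 with θ tied to k this way. Start at k = 2, θ = 1.78: P(X<4.6) ≈ 0.730.
Too low — raise k to concentrate. Iterating converges to k ≈ 3.13.
Then θ = 1.78/(3.13−1) ≈ 0.836.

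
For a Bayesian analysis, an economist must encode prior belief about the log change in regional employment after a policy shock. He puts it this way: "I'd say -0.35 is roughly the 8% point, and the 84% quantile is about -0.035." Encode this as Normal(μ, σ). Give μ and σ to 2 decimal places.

The p-quantile of Normal(μ,σ) is μ + z_p·σ, with z_{0.08} = -1.405 and z_{0.84} = 0.9945.
Eliminate σ: μ = (z₂·x₁ − z₁·x₂)/(z₂ − z₁) = (0.9945·-0.35 − (-1.405)·-0.035)/2.4 = -0.17.
Then σ = (x₂ − x₁)/(z₂ − z₁) = (-0.035 − -0.35)/2.4 = 0.13.

μ = -0.17, σ = 0.13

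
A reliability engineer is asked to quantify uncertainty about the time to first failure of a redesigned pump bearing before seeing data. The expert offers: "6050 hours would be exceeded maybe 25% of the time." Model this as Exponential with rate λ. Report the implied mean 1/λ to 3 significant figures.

P(T > 6050.0) = e^(−λ·6050.0) = 0.25, so λ = −ln(0.25)/6050.0 = 0.000229.
Mean = 1/λ = 4360 hours.

mean ≈ 4360 hours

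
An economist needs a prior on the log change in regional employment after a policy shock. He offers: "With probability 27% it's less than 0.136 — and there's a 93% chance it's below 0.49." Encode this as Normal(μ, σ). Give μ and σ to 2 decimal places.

For Normal(μ,σ), the p-quantile is μ + z_p·σ. Here z_{0.27} = -0.6128, z_{0.93} = 1.476.
So 0.136 = μ − 0.6128σ and 0.49 = μ + 1.476σ.
Subtracting: σ = (0.49 − 0.136)/(1.476 − (-0.6128)) = 0.17.
Then μ = 0.136 − (-0.6128)·0.17 = 0.24.

μ = 0.24, σ = 0.17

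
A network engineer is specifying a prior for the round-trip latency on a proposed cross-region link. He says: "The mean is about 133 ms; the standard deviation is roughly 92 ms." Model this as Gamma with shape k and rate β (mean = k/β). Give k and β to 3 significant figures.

k ≈ 2.09, β ≈ 0.0157

For Gamma(k, rate β): mean = k/β, variance = k/β², so CV = 1/√k.
CV = SD/mean = 92/133 = 0.6917, hence k = 1/CV² = 2.09.
Then β = k/mean = 2.09/133 = 0.0157.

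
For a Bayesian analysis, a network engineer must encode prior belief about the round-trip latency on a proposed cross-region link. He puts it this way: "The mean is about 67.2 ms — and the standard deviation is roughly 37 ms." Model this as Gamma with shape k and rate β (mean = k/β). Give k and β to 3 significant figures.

k ≈ 3.3, β ≈ 0.0491

For Gamma(k, rate β): mean = k/β, variance = k/β², so CV = 1/√k.
CV = SD/mean = 37/67.2 = 0.5506, hence k = 1/CV² = 3.3.
Then β = k/mean = 3.3/67.2 = 0.0491.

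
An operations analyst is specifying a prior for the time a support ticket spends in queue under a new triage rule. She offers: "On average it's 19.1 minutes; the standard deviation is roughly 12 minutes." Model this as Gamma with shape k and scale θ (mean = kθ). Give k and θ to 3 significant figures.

For Gamma(k, scale θ): mean = kθ, variance = kθ², so CV = 1/√k.
CV = SD/mean = 12/19.1 = 0.6283, hence k = 1/CV² = 2.53.
Then θ = mean/k = 19.1/2.53 = 7.54.

k ≈ 2.53, θ ≈ 7.54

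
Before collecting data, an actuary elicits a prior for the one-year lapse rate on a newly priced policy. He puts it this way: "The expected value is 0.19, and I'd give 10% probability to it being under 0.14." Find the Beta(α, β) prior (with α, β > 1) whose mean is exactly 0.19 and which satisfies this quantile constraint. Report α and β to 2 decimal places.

With mean 0.19 fixed, write α = 0.19s, β = 0.81s where s = α+β.
Need P(θ < 0.14) = 0.1 under Beta(0.19s, 0.81s). Normal approximation: (q−m)/√(m(1−m)/s) ≈ z_{0.1} = -1.28, so s ≈ 0.19·0.81·(-1.28)²/(0.14−0.19)² = 101.1.
At s = 101.1: P(θ<0.14) ≈ 0.092. Adjusting to match 0.1 gives s ≈ 94.50.
So α = 0.19·94.50 ≈ 17.95, β = 0.81·94.50 ≈ 76.54.

α ≈ 17.95, β ≈ 76.54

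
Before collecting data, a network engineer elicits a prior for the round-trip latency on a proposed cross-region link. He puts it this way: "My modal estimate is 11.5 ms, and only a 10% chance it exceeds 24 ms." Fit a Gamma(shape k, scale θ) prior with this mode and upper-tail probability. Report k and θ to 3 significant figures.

k ≈ 4.55, θ ≈ 3.24

Gamma(k,θ) with k>1 has mode (k−1)θ, so θ = 11.5/(k−1).
Need P(X < 24) = 0.9 with θ tied to k this way. Start at k = 2, θ = 11.5: P(X<24) ≈ 0.617.
Too low — raise k to concentrate. Iterating converges to k ≈ 4.55.
Then θ = 11.5/(4.55−1) ≈ 3.24.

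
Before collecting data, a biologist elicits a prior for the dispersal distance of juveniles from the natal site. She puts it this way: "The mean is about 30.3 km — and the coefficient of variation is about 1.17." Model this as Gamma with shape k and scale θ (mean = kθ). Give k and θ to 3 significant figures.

For Gamma(k, scale θ): mean = kθ, variance = kθ², so CV = 1/√k.
CV = 1.17, hence k = 1/CV² = 0.731.
Then θ = mean/k = 30.3/0.731 = 41.5.

k ≈ 0.731, θ ≈ 41.5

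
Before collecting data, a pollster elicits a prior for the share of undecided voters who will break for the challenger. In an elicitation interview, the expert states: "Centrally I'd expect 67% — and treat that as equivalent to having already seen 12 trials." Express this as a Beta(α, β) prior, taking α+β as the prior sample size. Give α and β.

Under the effective-sample-size interpretation, Beta(α, β) has prior mean α/(α+β) and prior sample size α+β.
So α+β = 12 and α/(α+β) = 0.67, giving α = 0.67·12 = 8.04 and β = 12 − 8.04 = 3.96.

α = 8.04, β = 3.96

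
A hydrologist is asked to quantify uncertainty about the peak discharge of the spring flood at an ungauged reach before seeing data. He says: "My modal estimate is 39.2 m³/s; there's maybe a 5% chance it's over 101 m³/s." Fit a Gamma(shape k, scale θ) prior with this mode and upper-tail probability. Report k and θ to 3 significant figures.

k ≈ 4.02, θ ≈ 13

Gamma(k,θ) with k>1 has mode (k−1)θ, so θ = 39.2/(k−1).
Need P(X < 101) = 0.95 with θ tied to k this way. Start at k = 2, θ = 39.2: P(X<101) ≈ 0.728.
Too low — raise k to concentrate. Iterating converges to k ≈ 4.02.
Then θ = 39.2/(4.02−1) ≈ 13.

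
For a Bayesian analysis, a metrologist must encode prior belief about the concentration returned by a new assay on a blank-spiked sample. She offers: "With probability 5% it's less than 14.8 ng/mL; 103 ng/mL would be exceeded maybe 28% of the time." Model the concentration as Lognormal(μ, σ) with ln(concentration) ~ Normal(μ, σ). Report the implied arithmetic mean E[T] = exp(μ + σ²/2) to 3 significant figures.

If T ~ Lognormal(μ,σ) then ln T ~ Normal(μ,σ), so the p-quantile of ln T is μ + z_p·σ.
ln(14.8) = 2.695 and ln(103) = 4.635; z_{0.05} = -1.645, z_{0.72} = 0.5828.
σ = (4.635 − 2.695)/(0.5828 − (-1.645)) = 0.871.
μ = 2.695 − (-1.645)·0.871 = 4.127.
E[T] = exp(μ + σ²/2) = exp(4.127 + 0.3792) = 90.6 ng/mL.

E[T] ≈ 90.6 ng/mL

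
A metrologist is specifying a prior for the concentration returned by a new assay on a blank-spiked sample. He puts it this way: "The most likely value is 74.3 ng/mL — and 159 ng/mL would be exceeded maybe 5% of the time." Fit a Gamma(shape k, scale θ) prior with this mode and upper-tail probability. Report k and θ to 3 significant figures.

Gamma(k,θ) with k>1 has mode (k−1)θ, so θ = 74.3/(k−1).
Need P(X < 159) = 0.95 with θ tied to k this way. Start at k = 2, θ = 74.3: P(X<159) ≈ 0.631.
Too low — raise k to concentrate. Iterating converges to k ≈ 5.76.
Then θ = 74.3/(5.76−1) ≈ 15.6.

k ≈ 5.76, θ ≈ 15.6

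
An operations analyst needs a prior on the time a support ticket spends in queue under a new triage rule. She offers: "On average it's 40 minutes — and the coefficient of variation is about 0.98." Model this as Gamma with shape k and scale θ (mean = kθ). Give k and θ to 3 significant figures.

k ≈ 1.04, θ ≈ 38.4

For Gamma(k, scale θ): mean = kθ, variance = kθ², so CV = 1/√k.
CV = 0.98, hence k = 1/CV² = 1.04.
Then θ = mean/k = 40/1.04 = 38.4.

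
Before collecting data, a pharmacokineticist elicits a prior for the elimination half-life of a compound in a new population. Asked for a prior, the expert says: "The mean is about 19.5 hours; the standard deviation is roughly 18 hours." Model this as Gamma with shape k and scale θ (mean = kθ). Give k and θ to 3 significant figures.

For Gamma(k, scale θ): mean = kθ, variance = kθ², so CV = 1/√k.
CV = SD/mean = 18/19.5 = 0.9231, hence k = 1/CV² = 1.17.
Then θ = mean/k = 19.5/1.17 = 16.6.

k ≈ 1.17, θ ≈ 16.6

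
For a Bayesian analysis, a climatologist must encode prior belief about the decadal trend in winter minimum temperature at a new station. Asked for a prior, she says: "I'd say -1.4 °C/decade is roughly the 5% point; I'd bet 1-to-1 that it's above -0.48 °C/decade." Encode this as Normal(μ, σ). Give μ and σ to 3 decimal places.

The p-quantile of Normal(μ,σ) is μ + z_p·σ, with z_{0.05} = -1.645 and z_{0.5} = 0.
Eliminate σ: μ = (z₂·x₁ − z₁·x₂)/(z₂ − z₁) = (0·-1.4 − (-1.645)·-0.48)/1.645 = -0.480.
Then σ = (x₂ − x₁)/(z₂ − z₁) = (-0.48 − -1.4)/1.645 = 0.559.

μ = -0.480, σ = 0.559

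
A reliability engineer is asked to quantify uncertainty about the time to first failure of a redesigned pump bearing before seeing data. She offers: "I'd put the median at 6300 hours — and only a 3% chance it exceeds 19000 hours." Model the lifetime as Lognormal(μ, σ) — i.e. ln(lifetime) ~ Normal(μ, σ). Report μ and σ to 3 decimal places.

If T ~ Lognormal(μ,σ) then ln T ~ Normal(μ,σ), so the p-quantile of ln T is μ + z_p·σ.
ln(6300) = 8.748 and ln(19000) = 9.852; z_{0.5} = 0, z_{0.97} = 1.881.
σ = (9.852 − 8.748)/(1.881 − (0)) = 0.587.
μ = 8.748 − (0)·0.587 = 8.748.

μ ≈ 8.748, σ ≈ 0.587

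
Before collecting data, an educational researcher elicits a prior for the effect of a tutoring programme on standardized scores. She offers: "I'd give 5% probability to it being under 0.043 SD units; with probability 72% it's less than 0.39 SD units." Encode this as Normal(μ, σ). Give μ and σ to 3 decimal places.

μ = 0.299, σ = 0.156

The p-quantile of Normal(μ,σ) is μ + z_p·σ, with z_{0.05} = -1.645 and z_{0.72} = 0.5828.
Eliminate σ: μ = (z₂·x₁ − z₁·x₂)/(z₂ − z₁) = (0.5828·0.043 − (-1.645)·0.39)/2.228 = 0.299.
Then σ = (x₂ − x₁)/(z₂ − z₁) = (0.39 − 0.043)/2.228 = 0.156.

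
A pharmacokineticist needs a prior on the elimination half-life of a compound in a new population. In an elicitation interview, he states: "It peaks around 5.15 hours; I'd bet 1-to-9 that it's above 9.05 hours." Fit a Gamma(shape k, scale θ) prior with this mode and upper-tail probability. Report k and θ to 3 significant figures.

k ≈ 6.98, θ ≈ 0.862

Gamma(k,θ) with k>1 has mode (k−1)θ, so θ = 5.15/(k−1).
Need P(X < 9.05) = 0.9 with θ tied to k this way. Start at k = 2, θ = 5.15: P(X<9.05) ≈ 0.524.
Too low — raise k to concentrate. Iterating converges to k ≈ 6.98.
Then θ = 5.15/(6.98−1) ≈ 0.862.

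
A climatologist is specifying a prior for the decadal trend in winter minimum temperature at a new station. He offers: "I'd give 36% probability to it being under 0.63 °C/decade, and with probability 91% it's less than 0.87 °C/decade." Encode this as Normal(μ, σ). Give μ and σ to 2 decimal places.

The p-quantile of Normal(μ,σ) is μ + z_p·σ, with z_{0.36} = -0.3585 and z_{0.91} = 1.341.
Eliminate σ: μ = (z₂·x₁ − z₁·x₂)/(z₂ − z₁) = (1.341·0.63 − (-0.3585)·0.87)/1.699 = 0.68.
Then σ = (x₂ − x₁)/(z₂ − z₁) = (0.87 − 0.63)/1.699 = 0.14.

μ = 0.68, σ = 0.14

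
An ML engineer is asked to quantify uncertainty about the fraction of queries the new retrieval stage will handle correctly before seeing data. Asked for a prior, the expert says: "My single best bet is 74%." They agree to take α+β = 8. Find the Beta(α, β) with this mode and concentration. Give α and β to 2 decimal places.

For α,β > 1 the Beta mode is (α−1)/(α+β−2). With α+β = 8, the mode is (α−1)/6.
Set (α−1)/6 = 0.74 → α = 1 + 0.74·6 = 5.44.
β = 8 − α = 2.56.

α = 5.44, β = 2.56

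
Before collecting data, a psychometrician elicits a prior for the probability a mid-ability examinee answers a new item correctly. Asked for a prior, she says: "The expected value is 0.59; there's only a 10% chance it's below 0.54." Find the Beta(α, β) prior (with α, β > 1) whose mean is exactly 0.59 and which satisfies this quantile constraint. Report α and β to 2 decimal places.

With mean 0.59 fixed, write α = 0.59s, β = 0.41s where s = α+β.
Need P(θ < 0.54) = 0.1 under Beta(0.59s, 0.41s). Normal approximation: (q−m)/√(m(1−m)/s) ≈ z_{0.1} = -1.28, so s ≈ 0.59·0.41·(-1.28)²/(0.54−0.59)² = 158.9.
At s = 158.9: P(θ<0.54) ≈ 0.101. Adjusting to match 0.1 gives s ≈ 160.11.
So α = 0.59·160.11 ≈ 94.46, β = 0.41·160.11 ≈ 65.64.

α ≈ 94.46, β ≈ 65.64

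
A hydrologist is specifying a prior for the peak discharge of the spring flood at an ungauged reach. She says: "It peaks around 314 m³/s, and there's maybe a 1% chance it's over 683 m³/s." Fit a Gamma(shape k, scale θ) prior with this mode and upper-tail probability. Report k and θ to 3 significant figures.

k ≈ 9, θ ≈ 39.2

Gamma(k,θ) with k>1 has mode (k−1)θ, so θ = 314/(k−1).
Need P(X < 683) = 0.99 with θ tied to k this way. Start at k = 2, θ = 314: P(X<683) ≈ 0.639.
Too low — raise k to concentrate. Iterating converges to k ≈ 9.
Then θ = 314/(9−1) ≈ 39.2.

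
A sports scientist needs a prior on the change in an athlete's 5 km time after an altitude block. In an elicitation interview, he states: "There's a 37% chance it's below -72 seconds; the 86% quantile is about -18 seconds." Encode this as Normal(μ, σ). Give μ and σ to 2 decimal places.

μ = -59.31, σ = 38.24

For Normal(μ,σ), the p-quantile is μ + z_p·σ. Here z_{0.37} = -0.3319, z_{0.86} = 1.08.
So -72 = μ − 0.3319σ and -18 = μ + 1.08σ.
Subtracting: σ = (-18 − -72)/(1.08 − (-0.3319)) = 38.24.
Then μ = -72 − (-0.3319)·38.24 = -59.31.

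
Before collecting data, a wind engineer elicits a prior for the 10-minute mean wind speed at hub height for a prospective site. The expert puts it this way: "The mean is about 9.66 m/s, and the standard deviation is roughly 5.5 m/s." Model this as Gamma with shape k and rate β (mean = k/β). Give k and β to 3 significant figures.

For Gamma(k, rate β): mean = k/β, variance = k/β², so CV = 1/√k.
CV = SD/mean = 5.5/9.66 = 0.5694, hence k = 1/CV² = 3.08.
Then β = k/mean = 3.08/9.66 = 0.319.

k ≈ 3.08, β ≈ 0.319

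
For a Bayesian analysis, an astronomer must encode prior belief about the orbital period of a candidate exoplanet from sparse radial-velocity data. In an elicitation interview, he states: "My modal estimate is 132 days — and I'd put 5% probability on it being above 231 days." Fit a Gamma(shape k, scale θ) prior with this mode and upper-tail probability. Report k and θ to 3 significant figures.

k ≈ 9.91, θ ≈ 14.8

Gamma(k,θ) with k>1 has mode (k−1)θ, so θ = 132/(k−1).
Need P(X < 231) = 0.95 with θ tied to k this way. Start at k = 2, θ = 132: P(X<231) ≈ 0.522.
Too low — raise k to concentrate. Iterating converges to k ≈ 9.91.
Then θ = 132/(9.91−1) ≈ 14.8.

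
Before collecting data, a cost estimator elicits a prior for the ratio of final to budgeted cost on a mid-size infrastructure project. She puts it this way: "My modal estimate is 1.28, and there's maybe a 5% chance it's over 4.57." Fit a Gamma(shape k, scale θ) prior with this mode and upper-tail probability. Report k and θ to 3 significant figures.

Gamma(k,θ) with k>1 has mode (k−1)θ, so θ = 1.28/(k−1).
Need P(X < 4.57) = 0.95 with θ tied to k this way. Start at k = 2, θ = 1.28: P(X<4.57) ≈ 0.871.
Too low — raise k to concentrate. Iterating converges to k ≈ 2.59.
Then θ = 1.28/(2.59−1) ≈ 0.806.

k ≈ 2.59, θ ≈ 0.806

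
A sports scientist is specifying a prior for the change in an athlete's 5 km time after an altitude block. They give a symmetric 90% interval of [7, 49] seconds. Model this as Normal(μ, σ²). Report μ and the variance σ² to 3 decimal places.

μ = 28.000, σ² = 162.999

A symmetric 90% interval runs μ ± z·σ with z = 1.645.
Half-width = 21, so σ = 21/1.645 = 12.7671 and σ² = 162.999.
μ is the interval midpoint, 28.000.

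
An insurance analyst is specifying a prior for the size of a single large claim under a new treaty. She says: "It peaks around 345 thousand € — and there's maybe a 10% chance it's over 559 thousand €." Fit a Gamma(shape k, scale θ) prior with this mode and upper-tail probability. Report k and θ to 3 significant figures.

Gamma(k,θ) with k>1 has mode (k−1)θ, so θ = 345/(k−1).
Need P(X < 559) = 0.9 with θ tied to k this way. Start at k = 2, θ = 345: P(X<559) ≈ 0.482.
Too low — raise k to concentrate. Iterating converges to k ≈ 9.08.
Then θ = 345/(9.08−1) ≈ 42.7.

k ≈ 9.08, θ ≈ 42.7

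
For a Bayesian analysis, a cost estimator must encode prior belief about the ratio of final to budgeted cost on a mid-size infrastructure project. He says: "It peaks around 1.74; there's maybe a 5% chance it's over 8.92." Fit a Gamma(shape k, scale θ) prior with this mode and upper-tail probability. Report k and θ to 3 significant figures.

Gamma(k,θ) with k>1 has mode (k−1)θ, so θ = 1.74/(k−1).
Need P(X < 8.92) = 0.95 with θ tied to k this way. Start at k = 2, θ = 1.74: P(X<8.92) ≈ 0.964.
Too high — lower k to spread out. Iterating converges to k ≈ 1.89.
Then θ = 1.74/(1.89−1) ≈ 1.95.

k ≈ 1.89, θ ≈ 1.95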